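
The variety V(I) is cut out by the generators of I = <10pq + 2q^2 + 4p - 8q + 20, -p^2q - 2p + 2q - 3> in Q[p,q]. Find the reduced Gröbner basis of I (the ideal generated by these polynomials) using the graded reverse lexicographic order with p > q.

G = {p^3 + 1/5q^2 - 51/10p - 23/10q - 2, q^3 - 10p^2 - 42/5q^2 - 44/5p - 112/5q + 31, pq + 1/5q^2 + 2/5p - 4/5q + 2}

f_1 = 10pq + 2q^2 + 4p - 8q + 20, LT = pq.
f_2 = -p^2q - 2p + 2q - 3, LT = p^2q.

S(f_1,f_2): lcm = p^2q. S = 1/5pq^2 + 2/5p^2 - 4/5pq + 2q - 3.
  reduce S modulo (f_1, f_2):
  remainder -1/25q^3 + 2/5p^2 + 42/125q^2 + 44/125p + 112/125q - 31/25 ≠ 0; add g_3 = -1/25q^3 + 2/5p^2 + 42/125q^2 + 44/125p + 112/125q - 31/25 to the basis.

S(f_1,g_3): lcm = pq^3. S = 1/5q^4 + 10p^3 + 44/5pq^2 - 4/5q^3 + 44/5p^2 + 112/5pq + 2q^2 - 31p.
  reduce S modulo (f_1, f_2, g_3):
  remainder 10p^3 + 2q^2 - 51p - 23q - 20 ≠ 0; add g_4 = 10p^3 + 2q^2 - 51p - 23q - 20 to the basis.

The other S-polynomials (S(f_2,g_3), S(f_1,g_4), S(f_2,g_4), S(g_3,g_4)) all reduce to 0 modulo the current basis, so we have a Gröbner basis.
Inter-reduce: drop elements whose leading term is divisible by another's, tail-reduce, and make monic.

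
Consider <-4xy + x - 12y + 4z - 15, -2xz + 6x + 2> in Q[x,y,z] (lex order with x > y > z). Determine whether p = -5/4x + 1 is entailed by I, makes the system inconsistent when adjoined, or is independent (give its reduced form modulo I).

-5/4x + 1 is independent of I; its normal form modulo I is -5/4x + 1.

First compute the reduced Gröbner basis of I by Buchberger's algorithm.
f_1 = -4xy + x - 12y + 4z - 15, LT = xy.
f_2 = -2xz + 6x + 2, LT = xz.

S(f_1,f_2): lcm = xyz. S = 3xy - 1/4xz + 3yz + y - z^2 + 15/4z.
  leading term xy: subtract (-3/4)·f_1 from 3xy - 1/4xz + 3yz + y - z^2 + 15/4z → -1/4xz + 3/4x + 3yz - 8y - z^2 + 27/4z - 45/4
  leading term xz: subtract (1/8)·f_2 from -1/4xz + 3/4x + 3yz - 8y - z^2 + 27/4z - 45/4 → 3yz - 8y - z^2 + 27/4z - 23/2
  leading term yz: no divisor's leading term divides it; move 3yz to the remainder.
  leading term y: no divisor's leading term divides it; move -8y to the remainder.
  leading term z^2: no divisor's leading term divides it; move -z^2 to the remainder.
  leading term z: no divisor's leading term divides it; move 27/4z to the remainder.
  leading term 1: no divisor's leading term divides it; move -23/2 to the remainder.
  remainder 3yz - 8y - z^2 + 27/4z - 23/2 ≠ 0; add h_3 = 3yz - 8y - z^2 + 27/4z - 23/2 to the basis.

The other S-polynomials (S(f_1,h_3), S(f_2,h_3)) all reduce to 0 modulo the current basis, so we have a Gröbner basis.
Inter-reduce: drop elements whose leading term is divisible by another's, tail-reduce, and make monic.
Reduced Gröbner basis: {xy - 1/4x + 3y - z + 15/4, xz - 3x - 1, yz - 8/3y - 1/3z^2 + 9/4z - 23/6}.
Label its elements g_1 = xy - 1/4x + 3y - z + 15/4, g_2 = xz - 3x - 1, g_3 = yz - 8/3y - 1/3z^2 + 9/4z - 23/6.

Reduce p = -5/4x + 1 modulo G:
  leading term x: no divisor's leading term divides it; move -5/4x to the remainder.
  leading term 1: no divisor's leading term divides it; move 1 to the remainder.
  normal form = -5/4x + 1.
The normal form is nonzero, so p ∉ I. Since p minus its normal form lies in I, I + (p) = I + (r) where r = -5/4x + 1; decide whether this ideal is the whole ring.
Run Buchberger on G together with r (pairs among the g_i already reduce to 0 since G is a Gröbner basis):
g_1 = xy - 1/4x + 3y - z + 15/4, LT = xy.
g_2 = xz - 3x - 1, LT = xz.
g_3 = yz - 8/3y - 1/3z^2 + 9/4z - 23/6, LT = yz.
r = -5/4x + 1, LT = x.

S(g_1,r): lcm = xy. S = -1/4x + 19/5y - z + 15/4.
  leading term x: subtract (1/5)·r from -1/4x + 19/5y - z + 15/4 → 19/5y - z + 71/20
  leading term y: no divisor's leading term divides it; move 19/5y to the remainder.
  leading term z: no divisor's leading term divides it; move -z to the remainder.
  leading term 1: no divisor's leading term divides it; move 71/20 to the remainder.
  remainder 19/5y - z + 71/20 ≠ 0; add m_5 = 19/5y - z + 71/20 to the basis.

S(g_2,r): lcm = xz. S = -3x + 4/5z - 1.
  leading term x: subtract (12/5)·r from -3x + 4/5z - 1 → 4/5z - 17/5
  leading term z: no divisor's leading term divides it; move 4/5z to the remainder.
  leading term 1: no divisor's leading term divides it; move -17/5 to the remainder.
  remainder 4/5z - 17/5 ≠ 0; add m_6 = 4/5z - 17/5 to the basis.

The other S-polynomials (S(g_1,g_2), S(g_1,g_3), S(g_2,g_3), S(g_3,r), S(g_1,m_5), S(g_2,m_5), S(g_3,m_5), S(r,m_5), S(g_1,m_6), S(g_2,m_6), S(g_3,m_6), S(r,m_6), S(m_5,m_6)) all reduce to 0 modulo the current basis, so we have a Gröbner basis.
Inter-reduce: drop elements whose leading term is divisible by another's, tail-reduce, and make monic.
Reduced Gröbner basis: {x - 4/5, y - 7/38, z - 17/4}.
The reduced Gröbner basis of I + (p) is {x - 4/5, y - 7/38, z - 17/4} ≠ {1}, a proper ideal, so the enlarged system stays consistent: p is independent of I, with normal form -5/4x + 1.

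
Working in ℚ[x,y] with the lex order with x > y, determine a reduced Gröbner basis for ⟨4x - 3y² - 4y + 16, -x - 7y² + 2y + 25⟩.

f_1 = 4x - 3y² - 4y + 16, LT = x.
f_2 = -x - 7y² + 2y + 25, LT = x.

S(f_1,f_2): lcm = x. S = -31/4y² + y + 29.
  reduce S modulo (f_1, f_2):
  remainder -31/4y² + y + 29 ≠ 0; add g_3 = -31/4y² + y + 29 to the basis.

The other S-polynomials (S(f_1,g_3), S(f_2,g_3)) all reduce to 0 modulo the current basis, so we have a Gröbner basis.
Inter-reduce: drop elements whose leading term is divisible by another's, tail-reduce, and make monic.

G = {x - 34/31y + 37/31, y² - 4/31y - 116/31}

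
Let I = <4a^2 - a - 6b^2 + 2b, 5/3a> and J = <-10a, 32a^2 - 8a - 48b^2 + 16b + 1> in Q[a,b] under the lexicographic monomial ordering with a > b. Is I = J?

Two ideals are equal iff their reduced Gröbner bases coincide (the reduced basis is unique for a fixed ordering).
Buchberger on the first generating set:
f_1 = 4a^2 - a - 6b^2 + 2b, LT = a^2.
f_2 = 5/3a, LT = a.

S(f_1,f_2): lcm = a^2. S = -1/4a - 3/2b^2 + 1/2b.
  reduce S modulo (f_1, f_2):
  remainder -3/2b^2 + 1/2b ≠ 0; add g_3 = -3/2b^2 + 1/2b to the basis.

The other S-polynomials (S(f_1,g_3), S(f_2,g_3)) all reduce to 0 modulo the current basis, so we have a Gröbner basis.
Inter-reduce: drop elements whose leading term is divisible by another's, tail-reduce, and make monic.
Reduced Gröbner basis: {a, b^2 - 1/3b}.

Buchberger on the second generating set:
h_1 = -10a, LT = a.
h_2 = 32a^2 - 8a - 48b^2 + 16b + 1, LT = a^2.

S(h_1,h_2): lcm = a^2. S = 1/4a + 3/2b^2 - 1/2b - 1/32.
  reduce S modulo (h_1, h_2):
  remainder 3/2b^2 - 1/2b - 1/32 ≠ 0; add k_3 = 3/2b^2 - 1/2b - 1/32 to the basis.

The other S-polynomials (S(h_1,k_3), S(h_2,k_3)) all reduce to 0 modulo the current basis, so we have a Gröbner basis.
Inter-reduce: drop elements whose leading term is divisible by another's, tail-reduce, and make monic.
Reduced Gröbner basis: {a, b^2 - 1/3b - 1/48}.

Since the reduced bases disagree, the two ideals are not the same.

No, the ideals differ.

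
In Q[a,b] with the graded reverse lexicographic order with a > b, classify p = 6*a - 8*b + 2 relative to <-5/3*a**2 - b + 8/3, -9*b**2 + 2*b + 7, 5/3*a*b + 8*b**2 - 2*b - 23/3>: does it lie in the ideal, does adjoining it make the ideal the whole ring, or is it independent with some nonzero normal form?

First compute the reduced Gröbner basis of I by Buchberger's algorithm.
f_1 = -5/3*a**2 - b + 8/3, LT = a**2.
f_2 = -9*b**2 + 2*b + 7, LT = b**2.
f_3 = 5/3*a*b + 8*b**2 - 2*b - 23/3, LT = a*b.

S(f_1,f_3): lcm = a**2*b. S = -24/5*a*b**2 + 6/5*a*b + 3/5*b**2 + 23/5*a - 8/5*b.
  reduce S modulo (f_1, f_2, f_3):
  remainder 13/15*a - 326/225*b + 131/225 ≠ 0; add h_4 = 13/15*a - 326/225*b + 131/225 to the basis.

S(f_2,f_3): lcm = a*b**2. S = -24/5*b**3 - 2/9*a*b + 6/5*b**2 - 7/9*a + 23/5*b.
  reduce S modulo (f_1, f_2, f_3, h_4):
  remainder -761/1755*b + 761/1755 ≠ 0; add h_5 = -761/1755*b + 761/1755 to the basis.

The other S-polynomials (S(f_1,f_2), S(f_1,h_4), S(f_2,h_4), S(f_3,h_4), S(f_1,h_5), S(f_2,h_5), S(f_3,h_5), S(h_4,h_5)) all reduce to 0 modulo the current basis, so we have a Gröbner basis.
Inter-reduce: drop elements whose leading term is divisible by another's, tail-reduce, and make monic.
Reduced Gröbner basis: {a - 1, b - 1}.
Label its elements g_1 = a - 1, g_2 = b - 1.

Reduce p = 6*a - 8*b + 2 modulo G:
  leading term a: subtract (6)·g_1 from 6*a - 8*b + 2 → -8*b + 8
  leading term b: subtract (-8)·g_2 from -8*b + 8 → 0
  normal form = 0.
Since the normal form is 0, p ∈ I.

The remainder on division by a Gröbner basis is unique — it is the normal form.

6*a - 8*b + 2 lies in I (it reduces to 0).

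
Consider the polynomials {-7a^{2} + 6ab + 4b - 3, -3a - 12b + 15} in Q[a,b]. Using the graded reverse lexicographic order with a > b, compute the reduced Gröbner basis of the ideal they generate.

f_1 = -7a^{2} + 6ab + 4b - 3, LT = a^{2}.
f_2 = -3a - 12b + 15, LT = a.

S(f_1,f_2): lcm = a^{2}. S = -\tfrac{34}{7}ab + 5a - \tfrac{4}{7}b + \tfrac{3}{7}.
  leading term ab: subtract (\tfrac{34}{21}b)·f_2 from -\tfrac{34}{7}ab + 5a - \tfrac{4}{7}b + \tfrac{3}{7} → \tfrac{136}{7}b^{2} + 5a - \tfrac{174}{7}b + \tfrac{3}{7}
  leading term b^{2}: no divisor's leading term divides it; move \tfrac{136}{7}b^{2} to the remainder.
  leading term a: subtract (-\tfrac{5}{3})·f_2 from 5a - \tfrac{174}{7}b + \tfrac{3}{7} → -\tfrac{314}{7}b + \tfrac{178}{7}
  leading term b: no divisor's leading term divides it; move -\tfrac{314}{7}b to the remainder.
  leading term 1: no divisor's leading term divides it; move \tfrac{178}{7} to the remainder.
  remainder \tfrac{136}{7}b^{2} - \tfrac{314}{7}b + \tfrac{178}{7} ≠ 0; add g_3 = \tfrac{136}{7}b^{2} - \tfrac{314}{7}b + \tfrac{178}{7} to the basis.

The other S-polynomials (S(f_1,g_3), S(f_2,g_3)) all reduce to 0 modulo the current basis, so we have a Gröbner basis.
Inter-reduce: drop elements whose leading term is divisible by another's, tail-reduce, and make monic.

G = {b^{2} - \tfrac{157}{68}b + \tfrac{89}{68}, a + 4b - 5}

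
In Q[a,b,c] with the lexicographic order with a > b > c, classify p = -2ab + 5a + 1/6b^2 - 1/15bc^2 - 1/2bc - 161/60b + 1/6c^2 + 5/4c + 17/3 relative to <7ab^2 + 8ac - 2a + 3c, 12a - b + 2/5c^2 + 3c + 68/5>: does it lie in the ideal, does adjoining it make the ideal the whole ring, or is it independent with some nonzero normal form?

First compute the reduced Gröbner basis of I by Buchberger's algorithm.
f_1 = 7ab^2 + 8ac - 2a + 3c, LT = ab^2.
f_2 = 12a - b + 2/5c^2 + 3c + 68/5, LT = a.

S(f_1,f_2): lcm = ab^2. S = 8/7ac - 2/7a + 1/12b^3 - 1/30b^2c^2 - 1/4b^2c - 17/15b^2 + 3/7c.
  leading term ac: subtract (2/21c)·f_2 from 8/7ac - 2/7a + 1/12b^3 - 1/30b^2c^2 - 1/4b^2c - 17/15b^2 + 3/7c → -2/7a + 1/12b^3 - 1/30b^2c^2 - 1/4b^2c - 17/15b^2 + 2/21bc - 4/105c^3 - 2/7c^2 - 13/15c
  leading term a: subtract (-1/42)·f_2 from -2/7a + 1/12b^3 - 1/30b^2c^2 - 1/4b^2c - 17/15b^2 + 2/21bc - 4/105c^3 - 2/7c^2 - 13/15c → 1/12b^3 - 1/30b^2c^2 - 1/4b^2c - 17/15b^2 + 2/21bc - 1/42b - 4/105c^3 - 29/105c^2 - 167/210c + 34/105
  leading term b^3: no divisor's leading term divides it; move 1/12b^3 to the remainder.
  leading term b^2c^2: no divisor's leading term divides it; move -1/30b^2c^2 to the remainder.
  leading term b^2c: no divisor's leading term divides it; move -1/4b^2c to the remainder.
  leading term b^2: no divisor's leading term divides it; move -17/15b^2 to the remainder.
  leading term bc: no divisor's leading term divides it; move 2/21bc to the remainder.
  leading term b: no divisor's leading term divides it; move -1/42b to the remainder.
  leading term c^3: no divisor's leading term divides it; move -4/105c^3 to the remainder.
  leading term c^2: no divisor's leading term divides it; move -29/105c^2 to the remainder.
  leading term c: no divisor's leading term divides it; move -167/210c to the remainder.
  leading term 1: no divisor's leading term divides it; move 34/105 to the remainder.
  remainder 1/12b^3 - 1/30b^2c^2 - 1/4b^2c - 17/15b^2 + 2/21bc - 1/42b - 4/105c^3 - 29/105c^2 - 167/210c + 34/105 ≠ 0; add h_3 = 1/12b^3 - 1/30b^2c^2 - 1/4b^2c - 17/15b^2 + 2/21bc - 1/42b - 4/105c^3 - 29/105c^2 - 167/210c + 34/105 to the basis.

The other S-polynomials (S(f_1,h_3), S(f_2,h_3)) all reduce to 0 modulo the current basis, so we have a Gröbner basis.
Inter-reduce: drop elements whose leading term is divisible by another's, tail-reduce, and make monic.
Reduced Gröbner basis: {a - 1/12b + 1/30c^2 + 1/4c + 17/15, b^3 - 2/5b^2c^2 - 3b^2c - 68/5b^2 + 8/7bc - 2/7b - 16/35c^3 - 116/35c^2 - 334/35c + 136/35}.
Label its elements g_1 = a - 1/12b + 1/30c^2 + 1/4c + 17/15, g_2 = b^3 - 2/5b^2c^2 - 3b^2c - 68/5b^2 + 8/7bc - 2/7b - 16/35c^3 - 116/35c^2 - 334/35c + 136/35.

Reduce p = -2ab + 5a + 1/6b^2 - 1/15bc^2 - 1/2bc - 161/60b + 1/6c^2 + 5/4c + 17/3 modulo G:
  leading term ab: subtract (-2b)·g_1 from -2ab + 5a + 1/6b^2 - 1/15bc^2 - 1/2bc - 161/60b + 1/6c^2 + 5/4c + 17/3 → 5a - 5/12b + 1/6c^2 + 5/4c + 17/3
  leading term a: subtract (5)·g_1 from 5a - 5/12b + 1/6c^2 + 5/4c + 17/3 → 0
  normal form = 0.
Since the normal form is 0, p ∈ I.

-2ab + 5a + 1/6b^2 - 1/15bc^2 - 1/2bc - 161/60b + 1/6c^2 + 5/4c + 17/3 lies in I (it reduces to 0).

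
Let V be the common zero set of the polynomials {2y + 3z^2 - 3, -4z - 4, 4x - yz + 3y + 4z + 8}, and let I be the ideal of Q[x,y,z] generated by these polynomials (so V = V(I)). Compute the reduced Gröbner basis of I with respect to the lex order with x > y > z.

f_1 = 2y + 3z^2 - 3, LT = y.
f_2 = -4z - 4, LT = z.
f_3 = 4x - yz + 3y + 4z + 8, LT = x.

The S-polynomials (S(f_1,f_2), S(f_1,f_3), S(f_2,f_3)) all reduce to 0 modulo the current basis, so we have a Gröbner basis.

G = {x + 1, y, z + 1}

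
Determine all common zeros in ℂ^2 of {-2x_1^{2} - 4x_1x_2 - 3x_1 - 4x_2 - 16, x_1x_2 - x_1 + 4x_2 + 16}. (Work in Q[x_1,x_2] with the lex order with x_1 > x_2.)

{(0, -4), (-15/4 + sqrt(481)/4, 7/6 - sqrt(481)/6), (-sqrt(481)/4 - 15/4, 7/6 + sqrt(481)/6)}

Compute a lex Gröbner basis by Buchberger's algorithm.
f_1 = -2x_1^{2} - 4x_1x_2 - 3x_1 - 4x_2 - 16, LT = x_1^{2}.
f_2 = x_1x_2 - x_1 + 4x_2 + 16, LT = x_1x_2.

S(f_1,f_2): lcm = x_1^{2}x_2. S = x_1^{2} + 2x_1x_2^{2} - \tfrac{5}{2}x_1x_2 - 16x_1 + 2x_2^{2} + 8x_2.
  leading term x_1^{2}: subtract (-\tfrac{1}{2})·f_1 from x_1^{2} + 2x_1x_2^{2} - \tfrac{5}{2}x_1x_2 - 16x_1 + 2x_2^{2} + 8x_2 → 2x_1x_2^{2} - \tfrac{9}{2}x_1x_2 - \tfrac{35}{2}x_1 + 2x_2^{2} + 6x_2 - 8
  leading term x_1x_2^{2}: subtract (2x_2)·f_2 from 2x_1x_2^{2} - \tfrac{9}{2}x_1x_2 - \tfrac{35}{2}x_1 + 2x_2^{2} + 6x_2 - 8 → -\tfrac{5}{2}x_1x_2 - \tfrac{35}{2}x_1 - 6x_2^{2} - 26x_2 - 8
  leading term x_1x_2: subtract (-\tfrac{5}{2})·f_2 from -\tfrac{5}{2}x_1x_2 - \tfrac{35}{2}x_1 - 6x_2^{2} - 26x_2 - 8 → -20x_1 - 6x_2^{2} - 16x_2 + 32
  leading term x_1: no divisor's leading term divides it; move -20x_1 to the remainder.
  leading term x_2^{2}: no divisor's leading term divides it; move -6x_2^{2} to the remainder.
  leading term x_2: no divisor's leading term divides it; move -16x_2 to the remainder.
  leading term 1: no divisor's leading term divides it; move 32 to the remainder.
  remainder -20x_1 - 6x_2^{2} - 16x_2 + 32 ≠ 0; add h_3 = -20x_1 - 6x_2^{2} - 16x_2 + 32 to the basis.

S(f_2,h_3): lcm = x_1x_2. S = -x_1 - \tfrac{3}{10}x_2^{3} - \tfrac{4}{5}x_2^{2} + \tfrac{28}{5}x_2 + 16.
  leading term x_1: subtract (\tfrac{1}{20})·h_3 from -x_1 - \tfrac{3}{10}x_2^{3} - \tfrac{4}{5}x_2^{2} + \tfrac{28}{5}x_2 + 16 → -\tfrac{3}{10}x_2^{3} - \tfrac{1}{2}x_2^{2} + \tfrac{32}{5}x_2 + \tfrac{72}{5}
  leading term x_2^{3}: no divisor's leading term divides it; move -\tfrac{3}{10}x_2^{3} to the remainder.
  leading term x_2^{2}: no divisor's leading term divides it; move -\tfrac{1}{2}x_2^{2} to the remainder.
  leading term x_2: no divisor's leading term divides it; move \tfrac{32}{5}x_2 to the remainder.
  leading term 1: no divisor's leading term divides it; move \tfrac{72}{5} to the remainder.
  remainder -\tfrac{3}{10}x_2^{3} - \tfrac{1}{2}x_2^{2} + \tfrac{32}{5}x_2 + \tfrac{72}{5} ≠ 0; add h_4 = -\tfrac{3}{10}x_2^{3} - \tfrac{1}{2}x_2^{2} + \tfrac{32}{5}x_2 + \tfrac{72}{5} to the basis.

The other S-polynomials (S(f_1,h_3), S(f_1,h_4), S(f_2,h_4), S(h_3,h_4)) all reduce to 0 modulo the current basis, so we have a Gröbner basis.
Inter-reduce: drop elements whose leading term is divisible by another's, tail-reduce, and make monic.
Reduced Gröbner basis: {x_1 + \tfrac{3}{10}x_2^{2} + \tfrac{4}{5}x_2 - \tfrac{8}{5}, x_2^{3} + \tfrac{5}{3}x_2^{2} - \tfrac{64}{3}x_2 - 48}.

The lex basis is triangular: the last element involves only x_2. Solving x_2^{3} + \tfrac{5}{3}x_2^{2} - \tfrac{64}{3}x_2 - 48 = 0 gives x_2 ∈ {-4, 7/6 - sqrt(481)/6, 7/6 + sqrt(481)/6}; substituting each value into the earlier elements determines the remaining variables.
  x_2 = -4: the earlier basis element becomes x_1 = 0, giving x_1 = 0 — point (0, -4).
  x_2 = 7/6 - sqrt(481)/6: the earlier basis element becomes x_1 - sqrt(481)/4 + 15/4 = 0, giving x_1 = -15/4 + sqrt(481)/4 — point (-15/4 + sqrt(481)/4, 7/6 - sqrt(481)/6).
  x_2 = 7/6 + sqrt(481)/6: the earlier basis element becomes x_1 + 15/4 + sqrt(481)/4 = 0, giving x_1 = -sqrt(481)/4 - 15/4 — point (-sqrt(481)/4 - 15/4, 7/6 + sqrt(481)/6).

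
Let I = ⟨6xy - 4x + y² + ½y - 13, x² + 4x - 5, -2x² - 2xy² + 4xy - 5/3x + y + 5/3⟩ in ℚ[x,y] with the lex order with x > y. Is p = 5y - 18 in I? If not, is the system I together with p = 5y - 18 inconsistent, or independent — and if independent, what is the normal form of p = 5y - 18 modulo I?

First compute the reduced Gröbner basis of I by Buchberger's algorithm.
f_1 = 6xy - 4x + y² + ½y - 13, LT = xy.
f_2 = x² + 4x - 5, LT = x².
f_3 = -2x² - 2xy² + 4xy - 5/3x + y + 5/3, LT = x².

S(f_1,f_2): lcm = x²y. S = -⅔x² + ⅙xy² - 47/12xy - 13/6x + 5y.
  reduce S modulo (f_1, f_2, f_3):
  remainder -55/27x - 1/36y³ + 67/108y² + 2453/432y - 2501/216 ≠ 0; add h_4 = -55/27x - 1/36y³ + 67/108y² + 2453/432y - 2501/216 to the basis.

S(f_1,f_3): lcm = x²y. S = -⅔x² - xy³ + 13/6xy² - ¾xy - 13/6x + ½y² + ⅚y.
  reduce S modulo (f_1, f_2, f_3, h_4):
  remainder ⅙y⁴ - 29/165y³ - 269/165y² + 1421/240y - 8687/1320 ≠ 0; add h_5 = ⅙y⁴ - 29/165y³ - 269/165y² + 1421/240y - 8687/1320 to the basis.

S(f_2,f_3): lcm = x². S = -xy² + 2xy + 19/6x + ½y - 25/6.
  reduce S modulo (f_1, f_2, f_3, h_4, h_5):
  remainder 49/440y³ + 1447/1320y² + 4573/480y - 64231/2640 ≠ 0; add h_6 = 49/440y³ + 1447/1320y² + 4573/480y - 64231/2640 to the basis.

S(f_1,h_4): lcm = xy. S = -⅔x - 3/220y⁴ + 67/220y³ + 709/240y² - 7393/1320y - 13/6.
  reduce S modulo (f_1, f_2, f_3, h_4, h_5, h_6):
  remainder -14143/43120y² - 2809339/86240y + 2865911/43120 ≠ 0; add h_7 = -14143/43120y² - 2809339/86240y + 2865911/43120 to the basis.

S(f_1,h_5): lcm = xy⁴. S = 64/165xy³ + 538/55xy² - 1421/40xy + 8687/220x + ⅙y⁵ + 1/12y⁴ - 13/6y³.
  reduce S modulo (f_1, f_2, f_3, h_4, h_5, h_6, h_7):
  remainder -37831104/14143y + 75662208/14143 ≠ 0; add h_8 = -37831104/14143y + 75662208/14143 to the basis.

The other S-polynomials (S(f_2,h_4), S(f_3,h_4), S(f_2,h_5), S(f_3,h_5), S(h_4,h_5), S(f_1,h_6), S(f_2,h_6), S(f_3,h_6), S(h_4,h_6), S(h_5,h_6), S(f_1,h_7), S(f_2,h_7), S(f_3,h_7), S(h_4,h_7), S(h_5,h_7), S(h_6,h_7), S(f_1,h_8), S(f_2,h_8), S(f_3,h_8), S(h_4,h_8), S(h_5,h_8), S(h_6,h_8), S(h_7,h_8)) all reduce to 0 modulo the current basis, so we have a Gröbner basis.
Inter-reduce: drop elements whose leading term is divisible by another's, tail-reduce, and make monic.
Reduced Gröbner basis: {x - 1, y - 2}.
Label its elements g_1 = x - 1, g_2 = y - 2.

Reduce p = 5y - 18 modulo G:
  leading term y: subtract (5)·g_2 from 5y - 18 → -8
  leading term 1: no divisor's leading term divides it; move -8 to the remainder.
  normal form = -8.
The normal form is nonzero, so p ∉ I. Since p minus its normal form lies in I, I + (p) = I + (r) where r = -8; decide whether this ideal is the whole ring.
Here r = -8 is a nonzero constant, hence a unit: 1 ∈ I + (p), the Gröbner basis of I + (p) is {1}, and the enlarged system has no common solution — adjoining p is inconsistent.

The remainder on division by a Gröbner basis is unique — it is the normal form.

Adjoining 5y - 18 makes the ideal the whole ring: the system is inconsistent.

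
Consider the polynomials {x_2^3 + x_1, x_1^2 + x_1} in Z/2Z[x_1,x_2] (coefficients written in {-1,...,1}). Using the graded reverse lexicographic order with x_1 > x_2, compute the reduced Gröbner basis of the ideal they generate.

G = {x_2^3 + x_1, x_1^2 + x_1}

f_1 = x_2^3 + x_1, LT = x_2^3.
f_2 = x_1^2 + x_1, LT = x_1^2.

S(f_1,f_2): leading monomials are coprime, so the S-polynomial reduces to 0 (Buchberger's first criterion).
Every S-polynomial of the final basis reduces to 0, so we have a Gröbner basis.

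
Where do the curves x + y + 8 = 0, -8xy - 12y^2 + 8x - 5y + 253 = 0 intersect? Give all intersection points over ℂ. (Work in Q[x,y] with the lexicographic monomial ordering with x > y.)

Compute a lex Gröbner basis by Buchberger's algorithm.
f_1 = x + y + 8, LT = x.
f_2 = -8xy + 8x - 12y^2 - 5y + 253, LT = xy.

S(f_1,f_2): lcm = xy. S = x - 1/2y^2 + 59/8y + 253/8.
  leading term x: subtract (1)·f_1 from x - 1/2y^2 + 59/8y + 253/8 → -1/2y^2 + 51/8y + 189/8
  leading term y^2: no divisor's leading term divides it; move -1/2y^2 to the remainder.
  leading term y: no divisor's leading term divides it; move 51/8y to the remainder.
  leading term 1: no divisor's leading term divides it; move 189/8 to the remainder.
  remainder -1/2y^2 + 51/8y + 189/8 ≠ 0; add h_3 = -1/2y^2 + 51/8y + 189/8 to the basis.

S(f_1,h_3): leading monomials are coprime, so the S-polynomial reduces to 0 (Buchberger's first criterion).
S(f_2,h_3): lcm = xy^2. S = 47/4xy + 189/4x + 3/2y^3 + 5/8y^2 - 253/8y.
  leading term xy: subtract (47/4y)·f_1 from 47/4xy + 189/4x + 3/2y^3 + 5/8y^2 - 253/8y → 189/4x + 3/2y^3 - 89/8y^2 - 1005/8y
  leading term x: subtract (189/4)·f_1 from 189/4x + 3/2y^3 - 89/8y^2 - 1005/8y → 3/2y^3 - 89/8y^2 - 1383/8y - 378
  leading term y^3: subtract (-3y)·h_3 from 3/2y^3 - 89/8y^2 - 1383/8y - 378 → 8y^2 - 102y - 378
  leading term y^2: subtract (-16)·h_3 from 8y^2 - 102y - 378 → 0
  remainder 0.

Every S-polynomial of the final basis reduces to 0, so we have a Gröbner basis.
Inter-reduce: drop elements whose leading term is divisible by another's, tail-reduce, and make monic.
Reduced Gröbner basis: {x + y + 8, y^2 - 51/4y - 189/4}.

A lex Gröbner basis eliminates variables successively. Here y^2 - 51/4y - 189/4 depends only on y, with roots {-3, 63/4}; lifting each root through the earlier basis elements recovers the full solutions.
  y = -3: the earlier basis element becomes x + 5 = 0, giving x = -5 — point (-5, -3).
  y = 63/4: the earlier basis element becomes x + 95/4 = 0, giving x = -95/4 — point (-95/4, 63/4).

{(-5, -3), (-95/4, 63/4)}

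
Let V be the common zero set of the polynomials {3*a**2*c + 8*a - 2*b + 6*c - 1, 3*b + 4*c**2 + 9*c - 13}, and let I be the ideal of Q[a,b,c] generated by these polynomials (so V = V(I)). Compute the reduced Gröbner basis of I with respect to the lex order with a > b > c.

This is the nonlinear analogue of row-reducing a linear system.

f_1 = 3*a**2*c + 8*a - 2*b + 6*c - 1, LT = a**2*c.
f_2 = 3*b + 4*c**2 + 9*c - 13, LT = b.

The S-polynomials (S(f_1,f_2)) all reduce to 0 modulo the current basis, so we have a Gröbner basis.

G = {a**2*c + 8/3*a + 8/9*c**2 + 4*c - 29/9, b + 4/3*c**2 + 3*c - 13/3}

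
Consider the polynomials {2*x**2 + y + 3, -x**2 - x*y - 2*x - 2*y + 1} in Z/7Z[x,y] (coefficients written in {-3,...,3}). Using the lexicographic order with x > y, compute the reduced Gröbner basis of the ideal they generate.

G = {x + 2*y**2 - 2*y - 3, y**3 + y**2 + y}

The reduced Gröbner basis is the canonical form of the ideal for this ordering.

f_1 = 2*x**2 + y + 3, LT = x**2.
f_2 = -x**2 - x*y - 2*x - 2*y + 1, LT = x**2.

S(f_1,f_2): lcm = x**2. S = -x*y - 2*x + 2*y - 1.
  reduce S modulo (f_1, f_2):
  remainder -x*y - 2*x + 2*y - 1 ≠ 0; add g_3 = -x*y - 2*x + 2*y - 1 to the basis.

S(f_1,g_3): lcm = x**2*y. S = -2*x**2 + 2*x*y - x - 3*y**2 - 2*y.
  reduce S modulo (f_1, f_2, g_3):
  remainder 2*x - 3*y**2 + 3*y + 1 ≠ 0; add g_4 = 2*x - 3*y**2 + 3*y + 1 to the basis.

S(g_3,g_4): lcm = x*y. S = 2*x - 2*y**3 + 2*y**2 + y + 1.
  reduce S modulo (f_1, f_2, g_3, g_4):
  remainder -2*y**3 - 2*y**2 - 2*y ≠ 0; add g_5 = -2*y**3 - 2*y**2 - 2*y to the basis.

The other S-polynomials (S(f_2,g_3), S(f_1,g_4), S(f_2,g_4), S(f_1,g_5), S(f_2,g_5), S(g_3,g_5), S(g_4,g_5)) all reduce to 0 modulo the current basis, so we have a Gröbner basis.
Inter-reduce: drop elements whose leading term is divisible by another's, tail-reduce, and make monic.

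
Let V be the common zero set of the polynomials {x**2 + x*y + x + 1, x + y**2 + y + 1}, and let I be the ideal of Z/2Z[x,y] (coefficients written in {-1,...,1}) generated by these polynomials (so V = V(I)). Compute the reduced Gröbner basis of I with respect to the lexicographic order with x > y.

G = {x + y**2 + y + 1, y**4 + y**3 + y**2 + 1}

f_1 = x**2 + x*y + x + 1, LT = x**2.
f_2 = x + y**2 + y + 1, LT = x.

S(f_1,f_2): lcm = x**2. S = x*y**2 + 1.
  leading term x*y**2: subtract (y**2)·f_2 from x*y**2 + 1 → y**4 + y**3 + y**2 + 1
  leading term y**4: no divisor's leading term divides it; move y**4 to the remainder.
  leading term y**3: no divisor's leading term divides it; move y**3 to the remainder.
  leading term y**2: no divisor's leading term divides it; move y**2 to the remainder.
  leading term 1: no divisor's leading term divides it; move 1 to the remainder.
  remainder y**4 + y**3 + y**2 + 1 ≠ 0; add g_3 = y**4 + y**3 + y**2 + 1 to the basis.

S(f_1,g_3): leading monomials are coprime, so the S-polynomial reduces to 0 (Buchberger's first criterion).
S(f_2,g_3): leading monomials are coprime, so the S-polynomial reduces to 0 (Buchberger's first criterion).
Every S-polynomial of the final basis reduces to 0, so we have a Gröbner basis.
Inter-reduce: drop elements whose leading term is divisible by another's, tail-reduce, and make monic.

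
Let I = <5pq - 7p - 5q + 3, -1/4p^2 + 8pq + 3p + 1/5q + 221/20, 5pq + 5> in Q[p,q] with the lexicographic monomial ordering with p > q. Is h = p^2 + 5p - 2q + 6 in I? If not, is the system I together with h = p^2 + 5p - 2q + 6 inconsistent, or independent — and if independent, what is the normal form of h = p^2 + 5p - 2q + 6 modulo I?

p^2 + 5p - 2q + 6 lies in I (it reduces to 0).

First compute the reduced Gröbner basis of I by Buchberger's algorithm.
f_1 = 5pq - 7p - 5q + 3, LT = pq.
f_2 = -1/4p^2 + 8pq + 3p + 1/5q + 221/20, LT = p^2.
f_3 = 5pq + 5, LT = pq.

S(f_1,f_2): lcm = p^2q. S = -7/5p^2 + 32pq^2 + 11pq + 3/5p + 4/5q^2 + 221/5q.
  leading term p^2: subtract (28/5)·f_2 from -7/5p^2 + 32pq^2 + 11pq + 3/5p + 4/5q^2 + 221/5q → 32pq^2 - 169/5pq - 81/5p + 4/5q^2 + 1077/25q - 1547/25
  leading term pq^2: subtract (32/5q)·f_1 from 32pq^2 - 169/5pq - 81/5p + 4/5q^2 + 1077/25q - 1547/25 → 11pq - 81/5p + 164/5q^2 + 597/25q - 1547/25
  leading term pq: subtract (11/5)·f_1 from 11pq - 81/5p + 164/5q^2 + 597/25q - 1547/25 → -4/5p + 164/5q^2 + 872/25q - 1712/25
  leading term p: no divisor's leading term divides it; move -4/5p to the remainder.
  leading term q^2: no divisor's leading term divides it; move 164/5q^2 to the remainder.
  leading term q: no divisor's leading term divides it; move 872/25q to the remainder.
  leading term 1: no divisor's leading term divides it; move -1712/25 to the remainder.
  remainder -4/5p + 164/5q^2 + 872/25q - 1712/25 ≠ 0; add k_4 = -4/5p + 164/5q^2 + 872/25q - 1712/25 to the basis.

S(f_1,f_3): lcm = pq. S = -7/5p - q - 2/5.
  leading term p: subtract (7/4)·k_4 from -7/5p - q - 2/5 → -287/5q^2 - 1551/25q + 2986/25
  leading term q^2: no divisor's leading term divides it; move -287/5q^2 to the remainder.
  leading term q: no divisor's leading term divides it; move -1551/25q to the remainder.
  leading term 1: no divisor's leading term divides it; move 2986/25 to the remainder.
  remainder -287/5q^2 - 1551/25q + 2986/25 ≠ 0; add k_5 = -287/5q^2 - 1551/25q + 2986/25 to the basis.

S(f_2,f_3): lcm = p^2q. S = -32pq^2 - 12pq - p - 4/5q^2 - 221/5q.
  leading term pq^2: subtract (-32/5q)·f_1 from -32pq^2 - 12pq - p - 4/5q^2 - 221/5q → -284/5pq - p - 164/5q^2 - 25q
  leading term pq: subtract (-284/25)·f_1 from -284/5pq - p - 164/5q^2 - 25q → -2013/25p - 164/5q^2 - 409/5q + 852/25
  leading term p: subtract (2013/20)·k_4 from -2013/25p - 164/5q^2 - 409/5q + 852/25 → -83353/25q^2 - 449059/125q + 865824/125
  leading term q^2: subtract (2033/35)·k_5 from -83353/25q^2 - 449059/125q + 865824/125 → 1954/175q - 1954/175
  leading term q: no divisor's leading term divides it; move 1954/175q to the remainder.
  leading term 1: no divisor's leading term divides it; move -1954/175 to the remainder.
  remainder 1954/175q - 1954/175 ≠ 0; add k_6 = 1954/175q - 1954/175 to the basis.

S(f_1,k_4): lcm = pq. S = -7/5p + 41q^3 + 218/5q^2 - 433/5q + 3/5.
  leading term p: subtract (7/4)·k_4 from -7/5p + 41q^3 + 218/5q^2 - 433/5q + 3/5 → 41q^3 - 69/5q^2 - 3691/25q + 3011/25
  leading term q^3: subtract (-5/7q)·k_5 from 41q^3 - 69/5q^2 - 3691/25q + 3011/25 → -2034/35q^2 - 10907/175q + 3011/25
  leading term q^2: subtract (2034/2009)·k_5 from -2034/35q^2 - 10907/175q + 3011/25 → 977/2009q - 977/2009
  leading term q: subtract (25/574)·k_6 from 977/2009q - 977/2009 → 0
  remainder 0.

S(f_2,k_4): lcm = p^2. S = 41pq^2 + 58/5pq - 488/5p - 4/5q - 221/5.
  leading term pq^2: subtract (41/5q)·f_1 from 41pq^2 + 58/5pq - 488/5p - 4/5q - 221/5 → 69pq - 488/5p + 41q^2 - 127/5q - 221/5
  leading term pq: subtract (69/5)·f_1 from 69pq - 488/5p + 41q^2 - 127/5q - 221/5 → -p + 41q^2 + 218/5q - 428/5
  leading term p: subtract (5/4)·k_4 from -p + 41q^2 + 218/5q - 428/5 → 0
  remainder 0.

S(f_3,k_4): lcm = pq. S = 41q^3 + 218/5q^2 - 428/5q + 1.
  leading term q^3: subtract (-5/7q)·k_5 from 41q^3 + 218/5q^2 - 428/5q + 1 → -5/7q^2 - 2/7q + 1
  leading term q^2: subtract (25/2009)·k_5 from -5/7q^2 - 2/7q + 1 → 977/2009q - 977/2009
  leading term q: subtract (25/574)·k_6 from 977/2009q - 977/2009 → 0
  remainder 0.

S(f_1,k_5): lcm = pq^2. S = -712/287pq + 2986/1435p - q^2 + 3/5q.
  leading term pq: subtract (-712/1435)·f_1 from -712/287pq + 2986/1435p - q^2 + 3/5q → -1998/1435p - q^2 - 2699/1435q + 2136/1435
  leading term p: subtract (999/574)·k_4 from -1998/1435p - q^2 - 2699/1435q + 2136/1435 → -2033/35q^2 - 449059/7175q + 865824/7175
  leading term q^2: subtract (2033/2009)·k_5 from -2033/35q^2 - 449059/7175q + 865824/7175 → 1954/10045q - 1954/10045
  leading term q: subtract (5/287)·k_6 from 1954/10045q - 1954/10045 → 0
  remainder 0.

S(f_2,k_5): leading monomials are coprime, so the S-polynomial reduces to 0 (Buchberger's first criterion).
S(f_3,k_5): lcm = pq^2. S = -1551/1435pq + 2986/1435p + q.
  leading term pq: subtract (-1551/7175)·f_1 from -1551/1435pq + 2986/1435p + q → 4073/7175p - 116/1435q + 4653/7175
  leading term p: subtract (-4073/5740)·k_4 from 4073/7175p - 116/1435q + 4653/7175 → 4073/175q^2 + 885014/35875q - 1719979/35875
  leading term q^2: subtract (-4073/10045)·k_5 from 4073/175q^2 + 885014/35875q - 1719979/35875 → -977/2009q + 977/2009
  leading term q: subtract (-25/574)·k_6 from -977/2009q + 977/2009 → 0
  remainder 0.

S(k_4,k_5): leading monomials are coprime, so the S-polynomial reduces to 0 (Buchberger's first criterion).
S(f_1,k_6): lcm = pq. S = -2/5p - q + 3/5.
  leading term p: subtract (1/2)·k_4 from -2/5p - q + 3/5 → -82/5q^2 - 461/25q + 871/25
  leading term q^2: subtract (2/7)·k_5 from -82/5q^2 - 461/25q + 871/25 → -5/7q + 5/7
  leading term q: subtract (-125/1954)·k_6 from -5/7q + 5/7 → 0
  remainder 0.

S(f_2,k_6): leading monomials are coprime, so the S-polynomial reduces to 0 (Buchberger's first criterion).
S(f_3,k_6): lcm = pq. S = p + 1.
  leading term p: subtract (-5/4)·k_4 from p + 1 → 41q^2 + 218/5q - 423/5
  leading term q^2: subtract (-5/7)·k_5 from 41q^2 + 218/5q - 423/5 → -5/7q + 5/7
  leading term q: subtract (-125/1954)·k_6 from -5/7q + 5/7 → 0
  remainder 0.

S(k_4,k_6): leading monomials are coprime, so the S-polynomial reduces to 0 (Buchberger's first criterion).
S(k_5,k_6): lcm = q^2. S = 2986/1435q - 2986/1435.
  leading term q: subtract (7465/40057)·k_6 from 2986/1435q - 2986/1435 → 0
  remainder 0.

Every S-polynomial of the final basis reduces to 0, so we have a Gröbner basis.
Inter-reduce: drop elements whose leading term is divisible by another's, tail-reduce, and make monic.
Reduced Gröbner basis: {p + 1, q - 1}.
Label its elements g_1 = p + 1, g_2 = q - 1.

Reduce h = p^2 + 5p - 2q + 6 modulo G:
  leading term p^2: subtract (p)·g_1 from p^2 + 5p - 2q + 6 → 4p - 2q + 6
  leading term p: subtract (4)·g_1 from 4p - 2q + 6 → -2q + 2
  leading term q: subtract (-2)·g_2 from -2q + 2 → 0
  normal form = 0.
Since the normal form is 0, h ∈ I.

The remainder on division by a Gröbner basis is unique — it is the normal form.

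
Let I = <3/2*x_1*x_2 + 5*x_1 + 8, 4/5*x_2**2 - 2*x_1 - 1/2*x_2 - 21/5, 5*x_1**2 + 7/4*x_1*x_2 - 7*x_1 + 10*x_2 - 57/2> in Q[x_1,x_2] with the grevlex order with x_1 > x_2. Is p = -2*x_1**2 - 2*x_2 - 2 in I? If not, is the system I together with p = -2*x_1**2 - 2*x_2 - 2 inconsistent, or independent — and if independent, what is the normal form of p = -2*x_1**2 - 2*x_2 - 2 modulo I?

First compute the reduced Gröbner basis of I by Buchberger's algorithm.
f_1 = 3/2*x_1*x_2 + 5*x_1 + 8, LT = x_1*x_2.
f_2 = 4/5*x_2**2 - 2*x_1 - 1/2*x_2 - 21/5, LT = x_2**2.
f_3 = 5*x_1**2 + 7/4*x_1*x_2 - 7*x_1 + 10*x_2 - 57/2, LT = x_1**2.

S(f_1,f_2): lcm = x_1*x_2**2. S = 5/2*x_1**2 + 95/24*x_1*x_2 + 21/4*x_1 + 16/3*x_2.
  leading term x_1**2: subtract (1/2)·f_3 from 5/2*x_1**2 + 95/24*x_1*x_2 + 21/4*x_1 + 16/3*x_2 → 37/12*x_1*x_2 + 35/4*x_1 + 1/3*x_2 + 57/4
  leading term x_1*x_2: subtract (37/18)·f_1 from 37/12*x_1*x_2 + 35/4*x_1 + 1/3*x_2 + 57/4 → -55/36*x_1 + 1/3*x_2 - 79/36
  leading term x_1: no divisor's leading term divides it; move -55/36*x_1 to the remainder.
  leading term x_2: no divisor's leading term divides it; move 1/3*x_2 to the remainder.
  leading term 1: no divisor's leading term divides it; move -79/36 to the remainder.
  remainder -55/36*x_1 + 1/3*x_2 - 79/36 ≠ 0; add h_4 = -55/36*x_1 + 1/3*x_2 - 79/36 to the basis.

S(f_1,f_3): lcm = x_1**2*x_2. S = -7/20*x_1*x_2**2 + 10/3*x_1**2 + 7/5*x_1*x_2 - 2*x_2**2 + 16/3*x_1 + 57/10*x_2.
  leading term x_1*x_2**2: subtract (-7/30*x_2)·f_1 from -7/20*x_1*x_2**2 + 10/3*x_1**2 + 7/5*x_1*x_2 - 2*x_2**2 + 16/3*x_1 + 57/10*x_2 → 10/3*x_1**2 + 77/30*x_1*x_2 - 2*x_2**2 + 16/3*x_1 + 227/30*x_2
  leading term x_1**2: subtract (2/3)·f_3 from 10/3*x_1**2 + 77/30*x_1*x_2 - 2*x_2**2 + 16/3*x_1 + 227/30*x_2 → 7/5*x_1*x_2 - 2*x_2**2 + 10*x_1 + 9/10*x_2 + 19
  leading term x_1*x_2: subtract (14/15)·f_1 from 7/5*x_1*x_2 - 2*x_2**2 + 10*x_1 + 9/10*x_2 + 19 → -2*x_2**2 + 16/3*x_1 + 9/10*x_2 + 173/15
  leading term x_2**2: subtract (-5/2)·f_2 from -2*x_2**2 + 16/3*x_1 + 9/10*x_2 + 173/15 → 1/3*x_1 - 7/20*x_2 + 31/30
  leading term x_1: subtract (-12/55)·h_4 from 1/3*x_1 - 7/20*x_2 + 31/30 → -61/220*x_2 + 61/110
  leading term x_2: no divisor's leading term divides it; move -61/220*x_2 to the remainder.
  leading term 1: no divisor's leading term divides it; move 61/110 to the remainder.
  remainder -61/220*x_2 + 61/110 ≠ 0; add h_5 = -61/220*x_2 + 61/110 to the basis.

S(f_2,f_3): leading monomials are coprime, so the S-polynomial reduces to 0 (Buchberger's first criterion).
S(f_1,h_4): lcm = x_1*x_2. S = 12/55*x_2**2 + 10/3*x_1 - 79/55*x_2 + 16/3.
  leading term x_2**2: subtract (3/11)·f_2 from 12/55*x_2**2 + 10/3*x_1 - 79/55*x_2 + 16/3 → 128/33*x_1 - 13/10*x_2 + 1069/165
  leading term x_1: subtract (-1536/605)·h_4 from 128/33*x_1 - 13/10*x_2 + 1069/165 → -549/1210*x_2 + 549/605
  leading term x_2: subtract (18/11)·h_5 from -549/1210*x_2 + 549/605 → 0
  remainder 0.

S(f_2,h_4): leading monomials are coprime, so the S-polynomial reduces to 0 (Buchberger's first criterion).
S(f_3,h_4): lcm = x_1**2. S = 25/44*x_1*x_2 - 156/55*x_1 + 2*x_2 - 57/10.
  leading term x_1*x_2: subtract (25/66)·f_1 from 25/44*x_1*x_2 - 156/55*x_1 + 2*x_2 - 57/10 → -1561/330*x_1 + 2*x_2 - 2881/330
  leading term x_1: subtract (9366/3025)·h_4 from -1561/330*x_1 + 2*x_2 - 2881/330 → 2928/3025*x_2 - 5856/3025
  leading term x_2: subtract (-192/55)·h_5 from 2928/3025*x_2 - 5856/3025 → 0
  remainder 0.

S(f_1,h_5): lcm = x_1*x_2. S = 16/3*x_1 + 16/3.
  leading term x_1: subtract (-192/55)·h_4 from 16/3*x_1 + 16/3 → 64/55*x_2 - 128/55
  leading term x_2: subtract (-256/61)·h_5 from 64/55*x_2 - 128/55 → 0
  remainder 0.

S(f_2,h_5): lcm = x_2**2. S = -5/2*x_1 + 11/8*x_2 - 21/4.
  leading term x_1: subtract (18/11)·h_4 from -5/2*x_1 + 11/8*x_2 - 21/4 → 73/88*x_2 - 73/44
  leading term x_2: subtract (-365/122)·h_5 from 73/88*x_2 - 73/44 → 0
  remainder 0.

S(f_3,h_5): leading monomials are coprime, so the S-polynomial reduces to 0 (Buchberger's first criterion).
S(h_4,h_5): leading monomials are coprime, so the S-polynomial reduces to 0 (Buchberger's first criterion).
Every S-polynomial of the final basis reduces to 0, so we have a Gröbner basis.
Inter-reduce: drop elements whose leading term is divisible by another's, tail-reduce, and make monic.
Reduced Gröbner basis: {x_1 + 1, x_2 - 2}.
Label its elements g_1 = x_1 + 1, g_2 = x_2 - 2.

Reduce p = -2*x_1**2 - 2*x_2 - 2 modulo G:
  leading term x_1**2: subtract (-2*x_1)·g_1 from -2*x_1**2 - 2*x_2 - 2 → 2*x_1 - 2*x_2 - 2
  leading term x_1: subtract (2)·g_1 from 2*x_1 - 2*x_2 - 2 → -2*x_2 - 4
  leading term x_2: subtract (-2)·g_2 from -2*x_2 - 4 → -8
  leading term 1: no divisor's leading term divides it; move -8 to the remainder.
  normal form = -8.
The normal form is nonzero, so p ∉ I. Since p minus its normal form lies in I, I + (p) = I + (r) where r = -8; decide whether this ideal is the whole ring.
Here r = -8 is a nonzero constant, hence a unit: 1 ∈ I + (p), the Gröbner basis of I + (p) is {1}, and the enlarged system has no common solution — adjoining p is inconsistent.

Adjoining -2*x_1**2 - 2*x_2 - 2 makes the ideal the whole ring: the system is inconsistent.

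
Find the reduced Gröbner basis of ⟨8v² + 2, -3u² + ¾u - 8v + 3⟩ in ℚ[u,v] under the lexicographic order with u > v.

f_1 = 8v² + 2, LT = v².
f_2 = -3u² + ¾u - 8v + 3, LT = u².

The S-polynomials (S(f_1,f_2)) all reduce to 0 modulo the current basis, so we have a Gröbner basis.

G = {u² - ¼u + 8/3v - 1, v² + ¼}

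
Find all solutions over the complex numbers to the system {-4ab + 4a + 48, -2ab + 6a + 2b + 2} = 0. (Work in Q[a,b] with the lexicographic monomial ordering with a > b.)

Compute a lex Gröbner basis by Buchberger's algorithm.
f_1 = -4ab + 4a + 48, LT = ab.
f_2 = -2ab + 6a + 2b + 2, LT = ab.

S(f_1,f_2): lcm = ab. S = 2a + b - 11.
  leading term a: no divisor's leading term divides it; move 2a to the remainder.
  leading term b: no divisor's leading term divides it; move b to the remainder.
  leading term 1: no divisor's leading term divides it; move -11 to the remainder.
  remainder 2a + b - 11 ≠ 0; add h_3 = 2a + b - 11 to the basis.

S(f_1,h_3): lcm = ab. S = -a - 1/2b^2 + 11/2b - 12.
  leading term a: subtract (-1/2)·h_3 from -a - 1/2b^2 + 11/2b - 12 → -1/2b^2 + 6b - 35/2
  leading term b^2: no divisor's leading term divides it; move -1/2b^2 to the remainder.
  leading term b: no divisor's leading term divides it; move 6b to the remainder.
  leading term 1: no divisor's leading term divides it; move -35/2 to the remainder.
  remainder -1/2b^2 + 6b - 35/2 ≠ 0; add h_4 = -1/2b^2 + 6b - 35/2 to the basis.

The other S-polynomials (S(f_2,h_3), S(f_1,h_4), S(f_2,h_4), S(h_3,h_4)) all reduce to 0 modulo the current basis, so we have a Gröbner basis.
Inter-reduce: drop elements whose leading term is divisible by another's, tail-reduce, and make monic.
Reduced Gröbner basis: {a + 1/2b - 11/2, b^2 - 12b + 35}.

The lex basis is triangular: the last element involves only b. Solving b^2 - 12b + 35 = 0 gives b ∈ {5, 7}; substituting each value into the earlier elements determines the remaining variables.
  b = 5: the earlier basis element becomes a - 3 = 0, giving a = 3 — point (3, 5).
  b = 7: the earlier basis element becomes a - 2 = 0, giving a = 2 — point (2, 7).
Substituting each solution back into the original system confirms all equations vanish.

{(3, 5), (2, 7)}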